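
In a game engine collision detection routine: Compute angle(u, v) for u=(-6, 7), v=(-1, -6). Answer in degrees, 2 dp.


u.v = -36, |u| = sqrt(85) = 9.2195, |v| = sqrt(37) = 6.0828
cos(theta) = u.v/(|u||v|) = -36/sqrt(3145) = -0.641937
theta = acos(-0.641937) = 129.94 degrees

129.94 degrees


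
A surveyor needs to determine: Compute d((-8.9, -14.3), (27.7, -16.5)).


dx=36.6, dy=-2.2
d^2 = 36.6^2 + (-2.2)^2 = 1344.4
d = sqrt(1344.4) = 36.6661

36.6661


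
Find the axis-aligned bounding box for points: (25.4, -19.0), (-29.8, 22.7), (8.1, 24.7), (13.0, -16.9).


x range: [-29.8, 25.4]
y range: [-19, 24.7]
Bounding box: (-29.8,-19) to (25.4,24.7)

(-29.8,-19) to (25.4,24.7)


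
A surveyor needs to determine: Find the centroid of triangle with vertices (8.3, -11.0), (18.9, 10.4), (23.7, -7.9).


Centroid = ((x_A+x_B+x_C)/3, (y_A+y_B+y_C)/3)
= ((8.3+18.9+23.7)/3, ((-11)+10.4+(-7.9))/3)
= (16.9667, -2.8333)

(16.9667, -2.8333)


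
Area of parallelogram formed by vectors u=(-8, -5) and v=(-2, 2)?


|u x v| = |(-8)*2 - (-5)*(-2)|
= |(-16) - 10| = 26

26


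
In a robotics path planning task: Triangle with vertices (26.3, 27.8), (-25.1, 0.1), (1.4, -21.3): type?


Side lengths squared: AB^2=3409.25, BC^2=1160.21, CA^2=3030.82
Sorted: [1160.21, 3030.82, 3409.25]
By sides: Scalene, By angles: Acute

Scalene, Acute


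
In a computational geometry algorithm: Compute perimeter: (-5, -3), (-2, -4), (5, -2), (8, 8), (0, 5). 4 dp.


Sides: (-5, -3)->(-2, -4): sqrt(10) = 3.162278, (-2, -4)->(5, -2): sqrt(53) = 7.28011, (5, -2)->(8, 8): sqrt(109) = 10.440307, (8, 8)->(0, 5): sqrt(73) = 8.544004, (0, 5)->(-5, -3): sqrt(89) = 9.433981
Sum = 38.86068
Perimeter = 38.8607

38.8607


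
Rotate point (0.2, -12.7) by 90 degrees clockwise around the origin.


90° CW: (x,y) -> (y, -x)
(0.2,-12.7) -> (-12.7, -0.2)

(-12.7, -0.2)


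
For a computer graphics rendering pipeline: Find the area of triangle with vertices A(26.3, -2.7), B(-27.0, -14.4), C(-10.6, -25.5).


Area = |x_A(y_B-y_C) + x_B(y_C-y_A) + x_C(y_A-y_B)|/2
= |291.93 + 615.6 + (-124.02)|/2
= 783.51/2 = 391.755

391.755


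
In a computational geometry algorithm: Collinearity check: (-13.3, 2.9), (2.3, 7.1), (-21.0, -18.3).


Cross product: (2.3-(-13.3))*((-18.3)-2.9) - (7.1-2.9)*((-21)-(-13.3))
= -298.38

No, not collinear


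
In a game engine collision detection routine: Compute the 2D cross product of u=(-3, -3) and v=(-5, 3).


u x v = u_x*v_y - u_y*v_x = (-3)*3 - (-3)*(-5)
= (-9) - 15 = -24

-24


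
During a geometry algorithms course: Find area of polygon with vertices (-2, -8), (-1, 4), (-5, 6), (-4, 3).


Shoelace sum: ((-2)*4 - (-1)*(-8)) + ((-1)*6 - (-5)*4) + ((-5)*3 - (-4)*6) + ((-4)*(-8) - (-2)*3)
= 45
Area = |45|/2 = 22.5

22.5


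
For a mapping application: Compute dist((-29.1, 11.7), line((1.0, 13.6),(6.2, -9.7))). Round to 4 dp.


|cross product| = 711.21
|line direction| = sqrt(569.93) = 23.8732
Distance = 711.21/sqrt(569.93) = 29.7911

29.7911


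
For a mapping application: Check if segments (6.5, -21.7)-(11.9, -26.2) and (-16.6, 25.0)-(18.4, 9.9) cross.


Cross products: d1=-1285.69, d2=-1361.65, d3=148.23, d4=224.19
d1*d2 < 0 and d3*d4 < 0? no

No, they don't intersect


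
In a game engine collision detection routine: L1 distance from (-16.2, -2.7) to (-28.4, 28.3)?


|(-16.2)-(-28.4)| + |(-2.7)-28.3| = 12.2 + 31 = 43.2

43.2


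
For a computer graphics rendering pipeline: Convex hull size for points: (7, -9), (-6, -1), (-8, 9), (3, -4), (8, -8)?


Convex hull vertices (CCW): (-8, 9), (-6, -1), (7, -9), (8, -8)
Count = 4

4


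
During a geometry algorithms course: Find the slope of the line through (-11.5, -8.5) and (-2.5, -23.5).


slope = (y2-y1)/(x2-x1) = ((-23.5)-(-8.5))/((-2.5)-(-11.5)) = (-15)/9 = -1.6667

-1.6667


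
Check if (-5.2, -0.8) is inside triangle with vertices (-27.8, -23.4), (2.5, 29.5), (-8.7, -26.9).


Cross products: AB x AP = -510.76, BC x BP = -94.92, CA x CP = -510.76
All same sign? yes

Yes, inside


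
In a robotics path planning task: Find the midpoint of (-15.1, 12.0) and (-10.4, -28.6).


M = (((-15.1)+(-10.4))/2, (12+(-28.6))/2)
= (-12.75, -8.3)

(-12.75, -8.3)


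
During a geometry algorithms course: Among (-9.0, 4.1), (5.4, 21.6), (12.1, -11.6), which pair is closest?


d(P0,P1) = 22.663, d(P0,P2) = 26.3002, d(P1,P2) = 33.8693
Closest: P0 and P1

Closest pair: (-9.0, 4.1) and (5.4, 21.6), distance = 22.663


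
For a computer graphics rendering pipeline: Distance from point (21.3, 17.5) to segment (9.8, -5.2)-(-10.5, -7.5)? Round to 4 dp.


Project P onto AB: t = 0 (clamped to [0,1])
Closest point on segment: (9.8, -5.2)
Distance: 25.4468

25.4468


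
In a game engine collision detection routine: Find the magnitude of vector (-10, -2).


|u| = sqrt((-10)^2 + (-2)^2) = sqrt(104) = 10.198

10.198


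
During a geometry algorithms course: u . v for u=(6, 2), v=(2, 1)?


u . v = u_x*v_x + u_y*v_y = 6*2 + 2*1
= 12 + 2 = 14

14


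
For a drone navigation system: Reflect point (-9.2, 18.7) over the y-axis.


Reflection over y-axis: (x,y) -> (-x,y)
(-9.2, 18.7) -> (9.2, 18.7)

(9.2, 18.7)


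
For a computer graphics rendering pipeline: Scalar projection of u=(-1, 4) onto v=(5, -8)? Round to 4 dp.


u.v = -37, |v| = sqrt(89) = 9.434
Scalar projection = u.v / |v| = -37 / sqrt(89) = -3.922

-3.922


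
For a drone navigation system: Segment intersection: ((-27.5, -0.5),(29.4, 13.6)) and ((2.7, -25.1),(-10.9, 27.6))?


Cross products: d1=1256.98, d2=-1933.41, d3=-1825.56, d4=1364.83
d1*d2 < 0 and d3*d4 < 0? yes

Yes, they intersect


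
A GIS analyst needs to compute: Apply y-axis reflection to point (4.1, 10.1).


Reflection over y-axis: (x,y) -> (-x,y)
(4.1, 10.1) -> (-4.1, 10.1)

(-4.1, 10.1)


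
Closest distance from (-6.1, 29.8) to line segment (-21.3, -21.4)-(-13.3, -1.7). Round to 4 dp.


Project P onto AB: t = 1 (clamped to [0,1])
Closest point on segment: (-13.3, -1.7)
Distance: 32.3124

32.3124


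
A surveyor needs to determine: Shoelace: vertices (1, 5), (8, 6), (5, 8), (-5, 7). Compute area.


Shoelace sum: (1*6 - 8*5) + (8*8 - 5*6) + (5*7 - (-5)*8) + ((-5)*5 - 1*7)
= 43
Area = |43|/2 = 21.5

21.5


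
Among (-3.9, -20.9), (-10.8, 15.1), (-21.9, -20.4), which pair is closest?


d(P0,P1) = 36.6553, d(P0,P2) = 18.0069, d(P1,P2) = 37.1949
Closest: P0 and P2

Closest pair: (-3.9, -20.9) and (-21.9, -20.4), distance = 18.0069


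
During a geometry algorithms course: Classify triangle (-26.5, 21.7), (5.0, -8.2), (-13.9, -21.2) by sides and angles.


Side lengths squared: AB^2=1886.26, BC^2=526.21, CA^2=1999.17
Sorted: [526.21, 1886.26, 1999.17]
By sides: Scalene, By angles: Acute

Scalene, Acute


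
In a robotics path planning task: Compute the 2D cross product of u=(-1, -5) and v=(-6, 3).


u x v = u_x*v_y - u_y*v_x = (-1)*3 - (-5)*(-6)
= (-3) - 30 = -33

-33


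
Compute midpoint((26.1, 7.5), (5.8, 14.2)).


M = ((26.1+5.8)/2, (7.5+14.2)/2)
= (15.95, 10.85)

(15.95, 10.85)


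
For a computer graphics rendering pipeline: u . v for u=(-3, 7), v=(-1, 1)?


u . v = u_x*v_x + u_y*v_y = (-3)*(-1) + 7*1
= 3 + 7 = 10

10


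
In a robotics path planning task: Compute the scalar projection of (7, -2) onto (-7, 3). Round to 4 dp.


u.v = -55, |v| = sqrt(58) = 7.6158
Scalar projection = u.v / |v| = -55 / sqrt(58) = -7.2219

-7.2219


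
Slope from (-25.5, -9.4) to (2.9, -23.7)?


slope = (y2-y1)/(x2-x1) = ((-23.7)-(-9.4))/(2.9-(-25.5)) = (-14.3)/28.4 = -0.5035

-0.5035


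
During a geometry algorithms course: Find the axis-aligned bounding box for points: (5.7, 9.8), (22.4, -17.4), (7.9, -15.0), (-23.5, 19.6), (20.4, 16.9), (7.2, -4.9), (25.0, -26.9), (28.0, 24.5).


x range: [-23.5, 28]
y range: [-26.9, 24.5]
Bounding box: (-23.5,-26.9) to (28,24.5)

(-23.5,-26.9) to (28,24.5)


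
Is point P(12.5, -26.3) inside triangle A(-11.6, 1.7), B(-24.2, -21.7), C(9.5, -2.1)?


Cross products: AB x AP = 916.74, BC x BP = -874.34, CA x CP = 499.22
All same sign? no

No, outside


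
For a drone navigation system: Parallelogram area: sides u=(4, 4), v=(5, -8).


|u x v| = |4*(-8) - 4*5|
= |(-32) - 20| = 52

52


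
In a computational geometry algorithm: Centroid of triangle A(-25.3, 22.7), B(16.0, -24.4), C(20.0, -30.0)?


Centroid = ((x_A+x_B+x_C)/3, (y_A+y_B+y_C)/3)
= (((-25.3)+16+20)/3, (22.7+(-24.4)+(-30))/3)
= (3.5667, -10.5667)

(3.5667, -10.5667)


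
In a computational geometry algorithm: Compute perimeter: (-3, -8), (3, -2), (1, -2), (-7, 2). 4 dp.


Sides: (-3, -8)->(3, -2): sqrt(72) = 8.485281, (3, -2)->(1, -2): sqrt(4) = 2, (1, -2)->(-7, 2): sqrt(80) = 8.944272, (-7, 2)->(-3, -8): sqrt(116) = 10.77033
Sum = 30.199883
Perimeter = 30.1999

30.1999


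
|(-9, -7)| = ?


|u| = sqrt((-9)^2 + (-7)^2) = sqrt(130) = 11.4018

11.4018


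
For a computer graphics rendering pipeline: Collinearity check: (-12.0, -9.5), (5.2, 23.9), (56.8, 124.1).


Cross product: (5.2-(-12))*(124.1-(-9.5)) - (23.9-(-9.5))*(56.8-(-12))
= 0

Yes, collinear


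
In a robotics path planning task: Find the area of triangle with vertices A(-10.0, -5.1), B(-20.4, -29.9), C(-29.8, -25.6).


Area = |x_A(y_B-y_C) + x_B(y_C-y_A) + x_C(y_A-y_B)|/2
= |43 + 418.2 + (-739.04)|/2
= 277.84/2 = 138.92

138.92


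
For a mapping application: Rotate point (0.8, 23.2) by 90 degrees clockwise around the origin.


90° CW: (x,y) -> (y, -x)
(0.8,23.2) -> (23.2, -0.8)

(23.2, -0.8)


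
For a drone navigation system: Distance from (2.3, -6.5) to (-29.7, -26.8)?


dx=-32, dy=-20.3
d^2 = (-32)^2 + (-20.3)^2 = 1436.09
d = sqrt(1436.09) = 37.8958

37.8958


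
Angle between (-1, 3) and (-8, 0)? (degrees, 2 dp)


u.v = 8, |u| = sqrt(10) = 3.1623, |v| = sqrt(64) = 8
cos(theta) = u.v/(|u||v|) = 8/sqrt(640) = 0.316228
theta = acos(0.316228) = 71.57 degrees

71.57 degrees


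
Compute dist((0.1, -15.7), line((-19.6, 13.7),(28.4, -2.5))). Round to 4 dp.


|cross product| = 1092.06
|line direction| = sqrt(2566.44) = 50.66
Distance = 1092.06/sqrt(2566.44) = 21.5566

21.5566


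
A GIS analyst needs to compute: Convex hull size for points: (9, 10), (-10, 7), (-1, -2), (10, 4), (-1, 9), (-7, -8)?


Convex hull vertices (CCW): (-10, 7), (-7, -8), (10, 4), (9, 10), (-1, 9)
Count = 5

5


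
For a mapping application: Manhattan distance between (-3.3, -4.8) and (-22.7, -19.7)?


|(-3.3)-(-22.7)| + |(-4.8)-(-19.7)| = 19.4 + 14.9 = 34.3

34.3


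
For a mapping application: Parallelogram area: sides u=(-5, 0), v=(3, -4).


|u x v| = |(-5)*(-4) - 0*3|
= |20 - 0| = 20

20


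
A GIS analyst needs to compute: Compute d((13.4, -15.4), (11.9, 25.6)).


dx=-1.5, dy=41
d^2 = (-1.5)^2 + 41^2 = 1683.25
d = sqrt(1683.25) = 41.0274

41.0274


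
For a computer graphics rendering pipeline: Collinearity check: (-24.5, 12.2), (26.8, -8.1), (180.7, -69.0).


Cross product: (26.8-(-24.5))*((-69)-12.2) - ((-8.1)-12.2)*(180.7-(-24.5))
= 0

Yes, collinear


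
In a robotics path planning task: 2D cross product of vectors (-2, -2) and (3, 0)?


u x v = u_x*v_y - u_y*v_x = (-2)*0 - (-2)*3
= 0 - (-6) = 6

6


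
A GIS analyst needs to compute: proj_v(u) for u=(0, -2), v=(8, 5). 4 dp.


u.v = -10, |v| = sqrt(89) = 9.434
Scalar projection = u.v / |v| = -10 / sqrt(89) = -1.06

-1.06


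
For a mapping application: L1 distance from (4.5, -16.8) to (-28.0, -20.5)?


|4.5-(-28)| + |(-16.8)-(-20.5)| = 32.5 + 3.7 = 36.2

36.2


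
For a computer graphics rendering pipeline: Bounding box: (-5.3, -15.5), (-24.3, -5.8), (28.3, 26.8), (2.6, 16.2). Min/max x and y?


x range: [-24.3, 28.3]
y range: [-15.5, 26.8]
Bounding box: (-24.3,-15.5) to (28.3,26.8)

(-24.3,-15.5) to (28.3,26.8)


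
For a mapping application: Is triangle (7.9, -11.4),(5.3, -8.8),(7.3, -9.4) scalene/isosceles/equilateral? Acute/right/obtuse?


Side lengths squared: AB^2=13.52, BC^2=4.36, CA^2=4.36
Sorted: [4.36, 4.36, 13.52]
By sides: Isosceles, By angles: Obtuse

Isosceles, Obtuse


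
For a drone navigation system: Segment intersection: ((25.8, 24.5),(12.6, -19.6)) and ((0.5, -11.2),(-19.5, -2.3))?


Cross products: d1=-939.17, d2=60.31, d3=-644.49, d4=-1643.97
d1*d2 < 0 and d3*d4 < 0? no

No, they don't intersect


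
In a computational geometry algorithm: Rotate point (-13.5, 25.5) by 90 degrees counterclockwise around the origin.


90° CCW: (x,y) -> (-y, x)
(-13.5,25.5) -> (-25.5, -13.5)

(-25.5, -13.5)


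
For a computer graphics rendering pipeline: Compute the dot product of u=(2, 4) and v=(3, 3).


u . v = u_x*v_x + u_y*v_y = 2*3 + 4*3
= 6 + 12 = 18

18


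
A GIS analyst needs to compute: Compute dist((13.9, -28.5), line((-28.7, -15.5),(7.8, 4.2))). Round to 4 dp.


|cross product| = 1313.72
|line direction| = sqrt(1720.34) = 41.477
Distance = 1313.72/sqrt(1720.34) = 31.6735

31.6735


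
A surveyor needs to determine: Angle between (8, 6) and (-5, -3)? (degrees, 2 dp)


u.v = -58, |u| = sqrt(100) = 10, |v| = sqrt(34) = 5.831
cos(theta) = u.v/(|u||v|) = -58/sqrt(3400) = -0.994692
theta = acos(-0.994692) = 174.09 degrees

174.09 degrees


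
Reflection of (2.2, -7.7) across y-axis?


Reflection over y-axis: (x,y) -> (-x,y)
(2.2, -7.7) -> (-2.2, -7.7)

(-2.2, -7.7)


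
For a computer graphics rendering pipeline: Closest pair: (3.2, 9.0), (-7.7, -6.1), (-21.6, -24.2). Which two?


d(P0,P1) = 18.6231, d(P0,P2) = 41.4401, d(P1,P2) = 22.8215
Closest: P0 and P1

Closest pair: (3.2, 9.0) and (-7.7, -6.1), distance = 18.6231


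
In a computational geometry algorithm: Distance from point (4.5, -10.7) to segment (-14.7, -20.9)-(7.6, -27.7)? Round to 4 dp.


Project P onto AB: t = 0.6601 (clamped to [0,1])
Closest point on segment: (0.0209, -25.3889)
Distance: 15.3566

15.3566


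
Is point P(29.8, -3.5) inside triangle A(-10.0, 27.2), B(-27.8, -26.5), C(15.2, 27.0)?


Cross products: AB x AP = 2683.72, BC x BP = -2092.6, CA x CP = 765.68
All same sign? no

No, outside


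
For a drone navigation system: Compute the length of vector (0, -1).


|u| = sqrt(0^2 + (-1)^2) = sqrt(1) = 1

1


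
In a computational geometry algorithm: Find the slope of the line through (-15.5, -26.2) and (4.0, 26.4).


slope = (y2-y1)/(x2-x1) = (26.4-(-26.2))/(4-(-15.5)) = 52.6/19.5 = 2.6974

2.6974


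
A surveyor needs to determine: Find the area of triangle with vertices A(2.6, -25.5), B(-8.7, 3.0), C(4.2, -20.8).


Area = |x_A(y_B-y_C) + x_B(y_C-y_A) + x_C(y_A-y_B)|/2
= |61.88 + (-40.89) + (-119.7)|/2
= 98.71/2 = 49.355

49.355


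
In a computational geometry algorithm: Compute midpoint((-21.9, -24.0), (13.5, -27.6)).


M = (((-21.9)+13.5)/2, ((-24)+(-27.6))/2)
= (-4.2, -25.8)

(-4.2, -25.8)


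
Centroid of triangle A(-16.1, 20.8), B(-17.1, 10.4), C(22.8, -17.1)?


Centroid = ((x_A+x_B+x_C)/3, (y_A+y_B+y_C)/3)
= (((-16.1)+(-17.1)+22.8)/3, (20.8+10.4+(-17.1))/3)
= (-3.4667, 4.7)

(-3.4667, 4.7)


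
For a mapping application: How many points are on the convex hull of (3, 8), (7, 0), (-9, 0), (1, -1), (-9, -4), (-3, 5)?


Convex hull vertices (CCW): (-9, -4), (7, 0), (3, 8), (-3, 5), (-9, 0)
Count = 5

5


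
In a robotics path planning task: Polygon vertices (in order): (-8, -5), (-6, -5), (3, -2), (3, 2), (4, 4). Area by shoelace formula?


Shoelace sum: ((-8)*(-5) - (-6)*(-5)) + ((-6)*(-2) - 3*(-5)) + (3*2 - 3*(-2)) + (3*4 - 4*2) + (4*(-5) - (-8)*4)
= 65
Area = |65|/2 = 32.5

32.5


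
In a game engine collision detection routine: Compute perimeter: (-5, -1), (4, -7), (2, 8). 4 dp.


Sides: (-5, -1)->(4, -7): sqrt(117) = 10.816654, (4, -7)->(2, 8): sqrt(229) = 15.132746, (2, 8)->(-5, -1): sqrt(130) = 11.401754
Sum = 37.351154
Perimeter = 37.3512

37.3512


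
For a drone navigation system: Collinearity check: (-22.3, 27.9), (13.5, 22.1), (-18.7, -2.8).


Cross product: (13.5-(-22.3))*((-2.8)-27.9) - (22.1-27.9)*((-18.7)-(-22.3))
= -1078.18

No, not collinear


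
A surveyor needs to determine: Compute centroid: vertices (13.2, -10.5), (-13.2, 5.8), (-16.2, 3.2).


Centroid = ((x_A+x_B+x_C)/3, (y_A+y_B+y_C)/3)
= ((13.2+(-13.2)+(-16.2))/3, ((-10.5)+5.8+3.2)/3)
= (-5.4, -0.5)

(-5.4, -0.5)


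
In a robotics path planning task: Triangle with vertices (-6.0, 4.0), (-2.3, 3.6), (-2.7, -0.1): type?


Side lengths squared: AB^2=13.85, BC^2=13.85, CA^2=27.7
Sorted: [13.85, 13.85, 27.7]
By sides: Isosceles, By angles: Right

Isosceles, Right


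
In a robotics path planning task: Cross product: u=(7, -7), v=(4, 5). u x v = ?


u x v = u_x*v_y - u_y*v_x = 7*5 - (-7)*4
= 35 - (-28) = 63

63


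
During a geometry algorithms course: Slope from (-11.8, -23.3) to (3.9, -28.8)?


slope = (y2-y1)/(x2-x1) = ((-28.8)-(-23.3))/(3.9-(-11.8)) = (-5.5)/15.7 = -0.3503

-0.3503


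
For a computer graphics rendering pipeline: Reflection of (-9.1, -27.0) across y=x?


Reflection over y=x: (x,y) -> (y,x)
(-9.1, -27) -> (-27, -9.1)

(-27, -9.1)


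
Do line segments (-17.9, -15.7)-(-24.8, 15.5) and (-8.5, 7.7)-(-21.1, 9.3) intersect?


Cross products: d1=309.88, d2=-72.2, d3=-454.74, d4=-72.66
d1*d2 < 0 and d3*d4 < 0? no

No, they don't intersect


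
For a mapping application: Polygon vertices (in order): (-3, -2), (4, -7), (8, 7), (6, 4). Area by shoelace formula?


Shoelace sum: ((-3)*(-7) - 4*(-2)) + (4*7 - 8*(-7)) + (8*4 - 6*7) + (6*(-2) - (-3)*4)
= 103
Area = |103|/2 = 51.5

51.5


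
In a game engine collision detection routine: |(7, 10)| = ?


|u| = sqrt(7^2 + 10^2) = sqrt(149) = 12.2066

12.2066


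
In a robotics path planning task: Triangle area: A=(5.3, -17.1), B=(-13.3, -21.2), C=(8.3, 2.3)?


Area = |x_A(y_B-y_C) + x_B(y_C-y_A) + x_C(y_A-y_B)|/2
= |(-124.55) + (-258.02) + 34.03|/2
= 348.54/2 = 174.27

174.27


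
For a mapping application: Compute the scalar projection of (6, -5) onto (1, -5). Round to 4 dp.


u.v = 31, |v| = sqrt(26) = 5.099
Scalar projection = u.v / |v| = 31 / sqrt(26) = 6.0796

6.0796


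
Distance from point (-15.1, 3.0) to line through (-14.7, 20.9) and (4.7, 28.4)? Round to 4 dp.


|cross product| = 344.26
|line direction| = sqrt(432.61) = 20.7993
Distance = 344.26/sqrt(432.61) = 16.5515

16.5515


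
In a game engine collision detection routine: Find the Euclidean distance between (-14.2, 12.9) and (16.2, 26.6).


dx=30.4, dy=13.7
d^2 = 30.4^2 + 13.7^2 = 1111.85
d = sqrt(1111.85) = 33.3444

33.3444


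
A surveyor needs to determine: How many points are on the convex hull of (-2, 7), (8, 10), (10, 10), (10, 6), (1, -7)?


Convex hull vertices (CCW): (-2, 7), (1, -7), (10, 6), (10, 10), (8, 10)
Count = 5

5


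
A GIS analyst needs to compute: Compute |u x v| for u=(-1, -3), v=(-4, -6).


|u x v| = |(-1)*(-6) - (-3)*(-4)|
= |6 - 12| = 6

6


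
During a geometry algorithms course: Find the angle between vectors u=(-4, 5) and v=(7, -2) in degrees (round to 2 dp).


u.v = -38, |u| = sqrt(41) = 6.4031, |v| = sqrt(53) = 7.2801
cos(theta) = u.v/(|u||v|) = -38/sqrt(2173) = -0.81518
theta = acos(-0.81518) = 144.61 degrees

144.61 degrees


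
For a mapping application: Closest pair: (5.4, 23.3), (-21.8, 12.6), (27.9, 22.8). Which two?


d(P0,P1) = 29.2289, d(P0,P2) = 22.5056, d(P1,P2) = 50.7359
Closest: P0 and P2

Closest pair: (5.4, 23.3) and (27.9, 22.8), distance = 22.5056


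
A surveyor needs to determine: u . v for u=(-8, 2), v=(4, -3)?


u . v = u_x*v_x + u_y*v_y = (-8)*4 + 2*(-3)
= (-32) + (-6) = -38

-38


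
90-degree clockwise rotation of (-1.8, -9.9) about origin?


90° CW: (x,y) -> (y, -x)
(-1.8,-9.9) -> (-9.9, 1.8)

(-9.9, 1.8)


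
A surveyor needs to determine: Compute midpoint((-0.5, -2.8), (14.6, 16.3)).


M = (((-0.5)+14.6)/2, ((-2.8)+16.3)/2)
= (7.05, 6.75)

(7.05, 6.75)


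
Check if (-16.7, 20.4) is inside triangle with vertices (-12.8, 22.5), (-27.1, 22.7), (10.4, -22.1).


Cross products: AB x AP = 30.81, BC x BP = 379.67, CA x CP = 222.66
All same sign? yes

Yes, inside


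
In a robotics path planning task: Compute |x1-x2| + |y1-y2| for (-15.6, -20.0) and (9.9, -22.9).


|(-15.6)-9.9| + |(-20)-(-22.9)| = 25.5 + 2.9 = 28.4

28.4


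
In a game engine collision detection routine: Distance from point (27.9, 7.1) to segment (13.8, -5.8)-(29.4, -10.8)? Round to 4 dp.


Project P onto AB: t = 0.5793 (clamped to [0,1])
Closest point on segment: (22.837, -8.6965)
Distance: 16.588

16.588


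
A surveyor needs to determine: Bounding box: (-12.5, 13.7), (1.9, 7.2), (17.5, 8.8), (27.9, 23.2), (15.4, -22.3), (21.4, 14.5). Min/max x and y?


x range: [-12.5, 27.9]
y range: [-22.3, 23.2]
Bounding box: (-12.5,-22.3) to (27.9,23.2)

(-12.5,-22.3) to (27.9,23.2)


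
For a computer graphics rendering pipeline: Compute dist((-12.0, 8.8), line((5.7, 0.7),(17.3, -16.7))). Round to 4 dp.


|cross product| = 214.02
|line direction| = sqrt(437.32) = 20.9122
Distance = 214.02/sqrt(437.32) = 10.2342

10.2342


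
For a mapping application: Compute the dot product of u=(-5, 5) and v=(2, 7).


u . v = u_x*v_x + u_y*v_y = (-5)*2 + 5*7
= (-10) + 35 = 25

25


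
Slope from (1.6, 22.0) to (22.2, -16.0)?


slope = (y2-y1)/(x2-x1) = ((-16)-22)/(22.2-1.6) = (-38)/20.6 = -1.8447

-1.8447


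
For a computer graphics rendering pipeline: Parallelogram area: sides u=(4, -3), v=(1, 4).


|u x v| = |4*4 - (-3)*1|
= |16 - (-3)| = 19

19


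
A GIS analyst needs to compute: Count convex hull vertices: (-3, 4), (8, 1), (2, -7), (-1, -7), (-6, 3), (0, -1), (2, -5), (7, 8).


Convex hull vertices (CCW): (-6, 3), (-1, -7), (2, -7), (8, 1), (7, 8)
Count = 5

5


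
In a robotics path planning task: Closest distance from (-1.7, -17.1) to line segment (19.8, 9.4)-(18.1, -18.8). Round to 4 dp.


Project P onto AB: t = 0.9821 (clamped to [0,1])
Closest point on segment: (18.1304, -18.2955)
Distance: 19.8664

19.8664


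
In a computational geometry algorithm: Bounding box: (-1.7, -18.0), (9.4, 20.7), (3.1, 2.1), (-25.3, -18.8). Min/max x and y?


x range: [-25.3, 9.4]
y range: [-18.8, 20.7]
Bounding box: (-25.3,-18.8) to (9.4,20.7)

(-25.3,-18.8) to (9.4,20.7)


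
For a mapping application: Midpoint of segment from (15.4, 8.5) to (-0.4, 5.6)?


M = ((15.4+(-0.4))/2, (8.5+5.6)/2)
= (7.5, 7.05)

(7.5, 7.05)


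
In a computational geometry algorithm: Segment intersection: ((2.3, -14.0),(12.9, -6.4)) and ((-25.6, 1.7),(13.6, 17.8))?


Cross products: d1=-1064.63, d2=-937.37, d3=378.46, d4=251.2
d1*d2 < 0 and d3*d4 < 0? no

No, they don't intersect


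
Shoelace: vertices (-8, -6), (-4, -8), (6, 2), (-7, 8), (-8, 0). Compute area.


Shoelace sum: ((-8)*(-8) - (-4)*(-6)) + ((-4)*2 - 6*(-8)) + (6*8 - (-7)*2) + ((-7)*0 - (-8)*8) + ((-8)*(-6) - (-8)*0)
= 254
Area = |254|/2 = 127

127


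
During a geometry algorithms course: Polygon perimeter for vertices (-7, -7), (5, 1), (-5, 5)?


Sides: (-7, -7)->(5, 1): sqrt(208) = 14.422205, (5, 1)->(-5, 5): sqrt(116) = 10.77033, (-5, 5)->(-7, -7): sqrt(148) = 12.165525
Sum = 37.35806
Perimeter = 37.3581

37.3581


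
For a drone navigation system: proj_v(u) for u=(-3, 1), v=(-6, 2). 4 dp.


u.v = 20, |v| = sqrt(40) = 6.3246
Scalar projection = u.v / |v| = 20 / sqrt(40) = 3.1623

3.1623


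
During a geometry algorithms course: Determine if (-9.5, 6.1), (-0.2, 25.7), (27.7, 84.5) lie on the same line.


Cross product: ((-0.2)-(-9.5))*(84.5-6.1) - (25.7-6.1)*(27.7-(-9.5))
= 0

Yes, collinear


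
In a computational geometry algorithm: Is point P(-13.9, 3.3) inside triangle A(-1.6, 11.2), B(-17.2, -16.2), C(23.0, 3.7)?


Cross products: AB x AP = -213.78, BC x BP = 718.23, CA x CP = 286.59
All same sign? no

No, outside


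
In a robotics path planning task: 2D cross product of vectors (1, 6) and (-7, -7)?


u x v = u_x*v_y - u_y*v_x = 1*(-7) - 6*(-7)
= (-7) - (-42) = 35

35


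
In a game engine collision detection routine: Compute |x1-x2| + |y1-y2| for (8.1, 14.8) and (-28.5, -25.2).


|8.1-(-28.5)| + |14.8-(-25.2)| = 36.6 + 40 = 76.6

76.6


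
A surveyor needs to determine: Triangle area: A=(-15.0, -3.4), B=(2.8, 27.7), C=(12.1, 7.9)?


Area = |x_A(y_B-y_C) + x_B(y_C-y_A) + x_C(y_A-y_B)|/2
= |(-297) + 31.64 + (-376.31)|/2
= 641.67/2 = 320.835

320.835


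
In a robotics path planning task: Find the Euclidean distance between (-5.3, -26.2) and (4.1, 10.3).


dx=9.4, dy=36.5
d^2 = 9.4^2 + 36.5^2 = 1420.61
d = sqrt(1420.61) = 37.691

37.691


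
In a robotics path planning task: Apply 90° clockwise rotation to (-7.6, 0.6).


90° CW: (x,y) -> (y, -x)
(-7.6,0.6) -> (0.6, 7.6)

(0.6, 7.6)


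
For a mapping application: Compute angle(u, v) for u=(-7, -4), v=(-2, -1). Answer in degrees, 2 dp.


u.v = 18, |u| = sqrt(65) = 8.0623, |v| = sqrt(5) = 2.2361
cos(theta) = u.v/(|u||v|) = 18/sqrt(325) = 0.99846
theta = acos(0.99846) = 3.18 degrees

3.18 degrees


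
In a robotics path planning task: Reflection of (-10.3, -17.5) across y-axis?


Reflection over y-axis: (x,y) -> (-x,y)
(-10.3, -17.5) -> (10.3, -17.5)

(10.3, -17.5)


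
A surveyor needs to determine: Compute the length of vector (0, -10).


|u| = sqrt(0^2 + (-10)^2) = sqrt(100) = 10

10


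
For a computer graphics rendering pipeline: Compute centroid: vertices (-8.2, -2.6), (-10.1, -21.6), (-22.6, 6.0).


Centroid = ((x_A+x_B+x_C)/3, (y_A+y_B+y_C)/3)
= (((-8.2)+(-10.1)+(-22.6))/3, ((-2.6)+(-21.6)+6)/3)
= (-13.6333, -6.0667)

(-13.6333, -6.0667)


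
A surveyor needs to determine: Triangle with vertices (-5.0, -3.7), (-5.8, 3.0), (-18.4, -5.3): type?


Side lengths squared: AB^2=45.53, BC^2=227.65, CA^2=182.12
Sorted: [45.53, 182.12, 227.65]
By sides: Scalene, By angles: Right

Scalene, Right


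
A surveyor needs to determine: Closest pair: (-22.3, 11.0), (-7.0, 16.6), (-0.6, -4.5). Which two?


d(P0,P1) = 16.2926, d(P0,P2) = 26.6672, d(P1,P2) = 22.0493
Closest: P0 and P1

Closest pair: (-22.3, 11.0) and (-7.0, 16.6), distance = 16.2926


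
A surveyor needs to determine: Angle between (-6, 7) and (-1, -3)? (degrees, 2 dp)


u.v = -15, |u| = sqrt(85) = 9.2195, |v| = sqrt(10) = 3.1623
cos(theta) = u.v/(|u||v|) = -15/sqrt(850) = -0.514496
theta = acos(-0.514496) = 120.96 degrees

120.96 degrees


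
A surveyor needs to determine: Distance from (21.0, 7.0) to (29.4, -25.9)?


dx=8.4, dy=-32.9
d^2 = 8.4^2 + (-32.9)^2 = 1152.97
d = sqrt(1152.97) = 33.9554

33.9554


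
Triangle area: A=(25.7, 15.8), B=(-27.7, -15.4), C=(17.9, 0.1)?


Area = |x_A(y_B-y_C) + x_B(y_C-y_A) + x_C(y_A-y_B)|/2
= |(-398.35) + 434.89 + 558.48|/2
= 595.02/2 = 297.51

297.51


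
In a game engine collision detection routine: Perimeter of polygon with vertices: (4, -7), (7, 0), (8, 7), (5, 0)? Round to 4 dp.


Sides: (4, -7)->(7, 0): sqrt(58) = 7.615773, (7, 0)->(8, 7): sqrt(50) = 7.071068, (8, 7)->(5, 0): sqrt(58) = 7.615773, (5, 0)->(4, -7): sqrt(50) = 7.071068
Sum = 29.373682
Perimeter = 29.3737

29.3737


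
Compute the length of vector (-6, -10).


|u| = sqrt((-6)^2 + (-10)^2) = sqrt(136) = 11.6619

11.6619


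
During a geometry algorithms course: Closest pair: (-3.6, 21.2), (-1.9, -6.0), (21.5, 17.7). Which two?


d(P0,P1) = 27.2531, d(P0,P2) = 25.3428, d(P1,P2) = 33.3054
Closest: P0 and P2

Closest pair: (-3.6, 21.2) and (21.5, 17.7), distance = 25.3428


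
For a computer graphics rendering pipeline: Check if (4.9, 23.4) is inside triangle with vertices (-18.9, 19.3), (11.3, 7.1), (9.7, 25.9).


Cross products: AB x AP = 414.18, BC x BP = 94.24, CA x CP = 39.82
All same sign? yes

Yes, inside


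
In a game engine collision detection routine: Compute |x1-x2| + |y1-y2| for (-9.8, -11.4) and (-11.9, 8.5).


|(-9.8)-(-11.9)| + |(-11.4)-8.5| = 2.1 + 19.9 = 22

22


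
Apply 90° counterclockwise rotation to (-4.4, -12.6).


90° CCW: (x,y) -> (-y, x)
(-4.4,-12.6) -> (12.6, -4.4)

(12.6, -4.4)


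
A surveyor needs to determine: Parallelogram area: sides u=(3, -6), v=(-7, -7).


|u x v| = |3*(-7) - (-6)*(-7)|
= |(-21) - 42| = 63

63


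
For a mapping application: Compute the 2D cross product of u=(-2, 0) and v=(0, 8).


u x v = u_x*v_y - u_y*v_x = (-2)*8 - 0*0
= (-16) - 0 = -16

-16


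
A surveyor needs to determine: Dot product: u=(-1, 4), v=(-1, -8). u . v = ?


u . v = u_x*v_x + u_y*v_y = (-1)*(-1) + 4*(-8)
= 1 + (-32) = -31

-31


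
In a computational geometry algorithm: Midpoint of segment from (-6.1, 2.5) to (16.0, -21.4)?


M = (((-6.1)+16)/2, (2.5+(-21.4))/2)
= (4.95, -9.45)

(4.95, -9.45)


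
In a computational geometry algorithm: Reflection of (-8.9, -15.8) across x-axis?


Reflection over x-axis: (x,y) -> (x,-y)
(-8.9, -15.8) -> (-8.9, 15.8)

(-8.9, 15.8)


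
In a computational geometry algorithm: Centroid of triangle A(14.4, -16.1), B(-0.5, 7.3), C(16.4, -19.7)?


Centroid = ((x_A+x_B+x_C)/3, (y_A+y_B+y_C)/3)
= ((14.4+(-0.5)+16.4)/3, ((-16.1)+7.3+(-19.7))/3)
= (10.1, -9.5)

(10.1, -9.5)


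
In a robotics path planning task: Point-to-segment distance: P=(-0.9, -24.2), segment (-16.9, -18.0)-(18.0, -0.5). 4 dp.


Project P onto AB: t = 0.2952 (clamped to [0,1])
Closest point on segment: (-6.5989, -12.8347)
Distance: 12.7141

12.7141


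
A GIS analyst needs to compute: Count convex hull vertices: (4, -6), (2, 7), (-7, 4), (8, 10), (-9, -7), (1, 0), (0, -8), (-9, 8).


Convex hull vertices (CCW): (-9, -7), (0, -8), (4, -6), (8, 10), (-9, 8)
Count = 5

5


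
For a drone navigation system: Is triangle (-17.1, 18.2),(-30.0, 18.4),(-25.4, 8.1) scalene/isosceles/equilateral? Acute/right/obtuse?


Side lengths squared: AB^2=166.45, BC^2=127.25, CA^2=170.9
Sorted: [127.25, 166.45, 170.9]
By sides: Scalene, By angles: Acute

Scalene, Acute


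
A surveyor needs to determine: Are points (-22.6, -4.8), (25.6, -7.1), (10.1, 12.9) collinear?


Cross product: (25.6-(-22.6))*(12.9-(-4.8)) - ((-7.1)-(-4.8))*(10.1-(-22.6))
= 928.35

No, not collinear


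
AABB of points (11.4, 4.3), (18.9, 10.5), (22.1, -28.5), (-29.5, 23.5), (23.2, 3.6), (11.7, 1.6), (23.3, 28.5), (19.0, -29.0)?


x range: [-29.5, 23.3]
y range: [-29, 28.5]
Bounding box: (-29.5,-29) to (23.3,28.5)

(-29.5,-29) to (23.3,28.5)


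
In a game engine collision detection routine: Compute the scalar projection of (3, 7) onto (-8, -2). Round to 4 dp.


u.v = -38, |v| = sqrt(68) = 8.2462
Scalar projection = u.v / |v| = -38 / sqrt(68) = -4.6082

-4.6082


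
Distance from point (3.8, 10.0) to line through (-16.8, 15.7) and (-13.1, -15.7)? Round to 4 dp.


|cross product| = 625.75
|line direction| = sqrt(999.65) = 31.6172
Distance = 625.75/sqrt(999.65) = 19.7914

19.7914


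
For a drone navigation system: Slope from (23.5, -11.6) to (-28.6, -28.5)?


slope = (y2-y1)/(x2-x1) = ((-28.5)-(-11.6))/((-28.6)-23.5) = (-16.9)/(-52.1) = 0.3244

0.3244


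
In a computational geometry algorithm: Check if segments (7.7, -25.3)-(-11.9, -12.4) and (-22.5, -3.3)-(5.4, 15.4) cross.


Cross products: d1=-1178.54, d2=-452.11, d3=-41.62, d4=-768.05
d1*d2 < 0 and d3*d4 < 0? no

No, they don't intersect


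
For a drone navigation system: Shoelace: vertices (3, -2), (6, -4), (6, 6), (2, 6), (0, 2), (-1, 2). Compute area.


Shoelace sum: (3*(-4) - 6*(-2)) + (6*6 - 6*(-4)) + (6*6 - 2*6) + (2*2 - 0*6) + (0*2 - (-1)*2) + ((-1)*(-2) - 3*2)
= 86
Area = |86|/2 = 43

43


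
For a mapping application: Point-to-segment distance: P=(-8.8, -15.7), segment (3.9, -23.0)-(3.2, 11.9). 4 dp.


Project P onto AB: t = 0.2164 (clamped to [0,1])
Closest point on segment: (3.7485, -15.4483)
Distance: 12.5511

12.5511


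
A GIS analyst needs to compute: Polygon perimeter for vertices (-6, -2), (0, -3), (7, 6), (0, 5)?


Sides: (-6, -2)->(0, -3): sqrt(37) = 6.082763, (0, -3)->(7, 6): sqrt(130) = 11.401754, (7, 6)->(0, 5): sqrt(50) = 7.071068, (0, 5)->(-6, -2): sqrt(85) = 9.219544
Sum = 33.775129
Perimeter = 33.7751

33.7751


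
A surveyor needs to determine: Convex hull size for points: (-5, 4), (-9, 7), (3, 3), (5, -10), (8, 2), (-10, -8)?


Convex hull vertices (CCW): (-10, -8), (5, -10), (8, 2), (-9, 7)
Count = 4

4


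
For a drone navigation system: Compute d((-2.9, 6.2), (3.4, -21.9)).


dx=6.3, dy=-28.1
d^2 = 6.3^2 + (-28.1)^2 = 829.3
d = sqrt(829.3) = 28.7976

28.7976


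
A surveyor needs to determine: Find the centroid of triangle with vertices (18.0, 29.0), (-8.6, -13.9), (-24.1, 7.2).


Centroid = ((x_A+x_B+x_C)/3, (y_A+y_B+y_C)/3)
= ((18+(-8.6)+(-24.1))/3, (29+(-13.9)+7.2)/3)
= (-4.9, 7.4333)

(-4.9, 7.4333)


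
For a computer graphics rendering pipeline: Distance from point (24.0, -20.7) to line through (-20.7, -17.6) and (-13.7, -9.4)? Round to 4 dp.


|cross product| = 388.24
|line direction| = sqrt(116.24) = 10.7815
Distance = 388.24/sqrt(116.24) = 36.0099

36.0099


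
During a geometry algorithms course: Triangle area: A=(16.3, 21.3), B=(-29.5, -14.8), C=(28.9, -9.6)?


Area = |x_A(y_B-y_C) + x_B(y_C-y_A) + x_C(y_A-y_B)|/2
= |(-84.76) + 911.55 + 1043.29|/2
= 1870.08/2 = 935.04

935.04


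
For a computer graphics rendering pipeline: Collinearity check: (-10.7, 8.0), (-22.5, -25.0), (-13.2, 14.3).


Cross product: ((-22.5)-(-10.7))*(14.3-8) - ((-25)-8)*((-13.2)-(-10.7))
= -156.84

No, not collinear


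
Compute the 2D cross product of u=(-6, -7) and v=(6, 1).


u x v = u_x*v_y - u_y*v_x = (-6)*1 - (-7)*6
= (-6) - (-42) = 36

36


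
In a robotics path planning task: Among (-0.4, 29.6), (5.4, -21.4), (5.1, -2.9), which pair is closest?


d(P0,P1) = 51.3287, d(P0,P2) = 32.9621, d(P1,P2) = 18.5024
Closest: P1 and P2

Closest pair: (5.4, -21.4) and (5.1, -2.9), distance = 18.5024


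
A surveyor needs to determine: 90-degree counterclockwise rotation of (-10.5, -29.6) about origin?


90° CCW: (x,y) -> (-y, x)
(-10.5,-29.6) -> (29.6, -10.5)

(29.6, -10.5)


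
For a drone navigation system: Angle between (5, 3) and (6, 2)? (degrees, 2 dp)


u.v = 36, |u| = sqrt(34) = 5.831, |v| = sqrt(40) = 6.3246
cos(theta) = u.v/(|u||v|) = 36/sqrt(1360) = 0.976187
theta = acos(0.976187) = 12.53 degrees

12.53 degrees


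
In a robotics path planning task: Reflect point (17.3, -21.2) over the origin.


Reflection over origin: (x,y) -> (-x,-y)
(17.3, -21.2) -> (-17.3, 21.2)

(-17.3, 21.2)


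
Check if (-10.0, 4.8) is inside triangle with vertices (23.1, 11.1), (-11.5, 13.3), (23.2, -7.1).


Cross products: AB x AP = 290.8, BC x BP = -264.35, CA x CP = 603.05
All same sign? no

No, outside


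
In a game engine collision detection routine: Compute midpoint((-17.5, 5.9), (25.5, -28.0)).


M = (((-17.5)+25.5)/2, (5.9+(-28))/2)
= (4, -11.05)

(4, -11.05)


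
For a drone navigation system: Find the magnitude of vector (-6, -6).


|u| = sqrt((-6)^2 + (-6)^2) = sqrt(72) = 8.4853

8.4853


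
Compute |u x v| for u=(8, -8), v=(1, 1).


|u x v| = |8*1 - (-8)*1|
= |8 - (-8)| = 16

16


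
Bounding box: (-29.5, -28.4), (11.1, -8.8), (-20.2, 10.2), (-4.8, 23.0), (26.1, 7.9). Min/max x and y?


x range: [-29.5, 26.1]
y range: [-28.4, 23]
Bounding box: (-29.5,-28.4) to (26.1,23)

(-29.5,-28.4) to (26.1,23)


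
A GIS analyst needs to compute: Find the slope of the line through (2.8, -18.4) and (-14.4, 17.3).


slope = (y2-y1)/(x2-x1) = (17.3-(-18.4))/((-14.4)-2.8) = 35.7/(-17.2) = -2.0756

-2.0756


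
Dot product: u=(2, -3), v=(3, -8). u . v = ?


u . v = u_x*v_x + u_y*v_y = 2*3 + (-3)*(-8)
= 6 + 24 = 30

30


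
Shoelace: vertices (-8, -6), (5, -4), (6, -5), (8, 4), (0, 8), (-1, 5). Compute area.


Shoelace sum: ((-8)*(-4) - 5*(-6)) + (5*(-5) - 6*(-4)) + (6*4 - 8*(-5)) + (8*8 - 0*4) + (0*5 - (-1)*8) + ((-1)*(-6) - (-8)*5)
= 243
Area = |243|/2 = 121.5

121.5


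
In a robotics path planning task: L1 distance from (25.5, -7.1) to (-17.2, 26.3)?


|25.5-(-17.2)| + |(-7.1)-26.3| = 42.7 + 33.4 = 76.1

76.1


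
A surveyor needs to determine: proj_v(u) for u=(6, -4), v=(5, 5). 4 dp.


u.v = 10, |v| = sqrt(50) = 7.0711
Scalar projection = u.v / |v| = 10 / sqrt(50) = 1.4142

1.4142


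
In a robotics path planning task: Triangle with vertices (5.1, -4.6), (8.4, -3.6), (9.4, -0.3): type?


Side lengths squared: AB^2=11.89, BC^2=11.89, CA^2=36.98
Sorted: [11.89, 11.89, 36.98]
By sides: Isosceles, By angles: Obtuse

Isosceles, Obtuse


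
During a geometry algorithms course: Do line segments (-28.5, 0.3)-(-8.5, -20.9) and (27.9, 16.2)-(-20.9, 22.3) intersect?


Cross products: d1=1119.96, d2=2032.52, d3=1513.68, d4=601.12
d1*d2 < 0 and d3*d4 < 0? no

No, they don't intersect


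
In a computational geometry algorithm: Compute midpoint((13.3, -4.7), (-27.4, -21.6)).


M = ((13.3+(-27.4))/2, ((-4.7)+(-21.6))/2)
= (-7.05, -13.15)

(-7.05, -13.15)


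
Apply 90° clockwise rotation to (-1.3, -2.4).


90° CW: (x,y) -> (y, -x)
(-1.3,-2.4) -> (-2.4, 1.3)

(-2.4, 1.3)


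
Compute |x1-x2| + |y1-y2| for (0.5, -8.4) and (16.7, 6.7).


|0.5-16.7| + |(-8.4)-6.7| = 16.2 + 15.1 = 31.3

31.3


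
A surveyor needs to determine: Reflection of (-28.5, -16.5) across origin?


Reflection over origin: (x,y) -> (-x,-y)
(-28.5, -16.5) -> (28.5, 16.5)

(28.5, 16.5)


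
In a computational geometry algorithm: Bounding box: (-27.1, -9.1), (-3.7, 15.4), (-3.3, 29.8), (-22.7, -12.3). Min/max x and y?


x range: [-27.1, -3.3]
y range: [-12.3, 29.8]
Bounding box: (-27.1,-12.3) to (-3.3,29.8)

(-27.1,-12.3) to (-3.3,29.8)


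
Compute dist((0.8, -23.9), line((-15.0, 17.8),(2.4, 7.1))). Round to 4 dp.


|cross product| = 556.52
|line direction| = sqrt(417.25) = 20.4267
Distance = 556.52/sqrt(417.25) = 27.2447

27.2447


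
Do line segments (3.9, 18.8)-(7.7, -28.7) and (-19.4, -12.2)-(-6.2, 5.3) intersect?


Cross products: d1=1.45, d2=-692.05, d3=-1224.55, d4=-531.05
d1*d2 < 0 and d3*d4 < 0? no

No, they don't intersect


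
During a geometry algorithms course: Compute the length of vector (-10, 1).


|u| = sqrt((-10)^2 + 1^2) = sqrt(101) = 10.0499

10.0499


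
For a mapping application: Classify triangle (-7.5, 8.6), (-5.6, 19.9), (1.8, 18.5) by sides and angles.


Side lengths squared: AB^2=131.3, BC^2=56.72, CA^2=184.5
Sorted: [56.72, 131.3, 184.5]
By sides: Scalene, By angles: Acute

Scalene, Acute


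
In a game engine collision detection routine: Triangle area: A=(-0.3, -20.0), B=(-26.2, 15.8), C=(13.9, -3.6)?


Area = |x_A(y_B-y_C) + x_B(y_C-y_A) + x_C(y_A-y_B)|/2
= |(-5.82) + (-429.68) + (-497.62)|/2
= 933.12/2 = 466.56

466.56


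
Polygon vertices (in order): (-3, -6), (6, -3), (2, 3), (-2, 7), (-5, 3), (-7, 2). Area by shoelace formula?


Shoelace sum: ((-3)*(-3) - 6*(-6)) + (6*3 - 2*(-3)) + (2*7 - (-2)*3) + ((-2)*3 - (-5)*7) + ((-5)*2 - (-7)*3) + ((-7)*(-6) - (-3)*2)
= 177
Area = |177|/2 = 88.5

88.5


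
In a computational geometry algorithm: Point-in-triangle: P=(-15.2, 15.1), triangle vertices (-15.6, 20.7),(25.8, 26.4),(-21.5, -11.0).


Cross products: AB x AP = -234.12, BC x BP = -998.91, CA x CP = -45.72
All same sign? yes

Yes, inside


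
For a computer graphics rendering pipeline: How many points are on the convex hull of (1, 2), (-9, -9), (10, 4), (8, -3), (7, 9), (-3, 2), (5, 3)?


Convex hull vertices (CCW): (-9, -9), (8, -3), (10, 4), (7, 9), (-3, 2)
Count = 5

5


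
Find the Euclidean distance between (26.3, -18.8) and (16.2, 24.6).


dx=-10.1, dy=43.4
d^2 = (-10.1)^2 + 43.4^2 = 1985.57
d = sqrt(1985.57) = 44.5597

44.5597


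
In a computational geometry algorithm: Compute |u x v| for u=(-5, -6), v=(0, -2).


|u x v| = |(-5)*(-2) - (-6)*0|
= |10 - 0| = 10

10
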